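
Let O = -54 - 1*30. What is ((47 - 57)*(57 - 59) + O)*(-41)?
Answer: 2624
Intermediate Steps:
O = -84 (O = -54 - 30 = -84)
((47 - 57)*(57 - 59) + O)*(-41) = ((47 - 57)*(57 - 59) - 84)*(-41) = (-10*(-2) - 84)*(-41) = (20 - 84)*(-41) = -64*(-41) = 2624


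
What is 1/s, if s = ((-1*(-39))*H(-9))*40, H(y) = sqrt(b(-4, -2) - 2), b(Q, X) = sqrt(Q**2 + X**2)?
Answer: sqrt(2)/(3120*sqrt(-1 + sqrt(5))) ≈ 0.00040770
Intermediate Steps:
H(y) = sqrt(-2 + 2*sqrt(5)) (H(y) = sqrt(sqrt((-4)**2 + (-2)**2) - 2) = sqrt(sqrt(16 + 4) - 2) = sqrt(sqrt(20) - 2) = sqrt(2*sqrt(5) - 2) = sqrt(-2 + 2*sqrt(5)))
s = 1560*sqrt(-2 + 2*sqrt(5)) (s = ((-1*(-39))*sqrt(-2 + 2*sqrt(5)))*40 = (39*sqrt(-2 + 2*sqrt(5)))*40 = 1560*sqrt(-2 + 2*sqrt(5)) ≈ 2452.8)
1/s = 1/(1560*sqrt(-2 + 2*sqrt(5)))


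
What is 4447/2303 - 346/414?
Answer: 522110/476721 ≈ 1.0952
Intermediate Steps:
4447/2303 - 346/414 = 4447*(1/2303) - 346*1/414 = 4447/2303 - 173/207 = 522110/476721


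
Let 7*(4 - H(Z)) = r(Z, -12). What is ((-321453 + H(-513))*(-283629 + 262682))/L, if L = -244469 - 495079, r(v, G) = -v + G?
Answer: -11786059967/1294209 ≈ -9106.8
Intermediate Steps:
r(v, G) = G - v
H(Z) = 40/7 + Z/7 (H(Z) = 4 - (-12 - Z)/7 = 4 + (12/7 + Z/7) = 40/7 + Z/7)
L = -739548
((-321453 + H(-513))*(-283629 + 262682))/L = ((-321453 + (40/7 + (⅐)*(-513)))*(-283629 + 262682))/(-739548) = ((-321453 + (40/7 - 513/7))*(-20947))*(-1/739548) = ((-321453 - 473/7)*(-20947))*(-1/739548) = -2250644/7*(-20947)*(-1/739548) = (47144239868/7)*(-1/739548) = -11786059967/1294209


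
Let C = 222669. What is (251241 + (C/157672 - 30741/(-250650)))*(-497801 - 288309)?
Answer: -130091080991944033637/658674780 ≈ -1.9750e+11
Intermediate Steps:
(251241 + (C/157672 - 30741/(-250650)))*(-497801 - 288309) = (251241 + (222669/157672 - 30741/(-250650)))*(-497801 - 288309) = (251241 + (222669*(1/157672) - 30741*(-1/250650)))*(-786110) = (251241 + (222669/157672 + 10247/83550))*(-786110) = (251241 + 10109829967/6586747800)*(-786110) = (1654871213849767/6586747800)*(-786110) = -130091080991944033637/658674780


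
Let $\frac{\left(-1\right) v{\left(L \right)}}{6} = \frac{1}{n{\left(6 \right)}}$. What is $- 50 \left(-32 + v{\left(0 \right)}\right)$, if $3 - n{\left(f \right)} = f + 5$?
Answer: $\frac{3125}{2} \approx 1562.5$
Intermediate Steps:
$n{\left(f \right)} = -2 - f$ ($n{\left(f \right)} = 3 - \left(f + 5\right) = 3 - \left(5 + f\right) = -2 - f$)
$v{\left(L \right)} = \frac{3}{4}$ ($v{\left(L \right)} = - \frac{6}{-2 - 6} = - \frac{6}{-8} = \left(-6\right) \left(- \frac{1}{8}\right) = \frac{3}{4}$)
$- 50 \left(-32 + v{\left(0 \right)}\right) = - 50 \left(-32 + \frac{3}{4}\right) = \left(-50\right) \left(- \frac{125}{4}\right) = \frac{3125}{2}$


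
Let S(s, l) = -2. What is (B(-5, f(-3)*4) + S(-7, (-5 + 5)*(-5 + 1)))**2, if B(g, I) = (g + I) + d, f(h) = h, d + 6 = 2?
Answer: 529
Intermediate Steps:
d = -4 (d = -6 + 2 = -4)
B(g, I) = -4 + I + g (B(g, I) = (g + I) - 4 = (I + g) - 4 = -4 + I + g)
(B(-5, f(-3)*4) + S(-7, (-5 + 5)*(-5 + 1)))**2 = ((-4 - 3*4 - 5) - 2)**2 = ((-4 - 12 - 5) - 2)**2 = (-21 - 2)**2 = (-23)**2 = 529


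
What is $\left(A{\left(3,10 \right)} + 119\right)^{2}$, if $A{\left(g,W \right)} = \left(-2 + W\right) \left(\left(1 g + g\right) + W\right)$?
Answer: $61009$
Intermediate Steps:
$A{\left(g,W \right)} = \left(-2 + W\right) \left(W + 2 g\right)$ ($A{\left(g,W \right)} = \left(-2 + W\right) \left(\left(g + g\right) + W\right) = \left(-2 + W\right) \left(2 g + W\right) = \left(-2 + W\right) \left(W + 2 g\right)$)
$\left(A{\left(3,10 \right)} + 119\right)^{2} = \left(\left(10^{2} - 12 - 20 + 2 \cdot 10 \cdot 3\right) + 119\right)^{2} = \left(\left(100 - 12 - 20 + 60\right) + 119\right)^{2} = \left(128 + 119\right)^{2} = 247^{2} = 61009$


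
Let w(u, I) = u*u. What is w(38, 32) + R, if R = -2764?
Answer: -1320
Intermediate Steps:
w(u, I) = u**2
w(38, 32) + R = 38**2 - 2764 = 1444 - 2764 = -1320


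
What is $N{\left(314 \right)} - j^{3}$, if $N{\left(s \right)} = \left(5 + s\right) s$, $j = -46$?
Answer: $197502$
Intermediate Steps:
$N{\left(s \right)} = s \left(5 + s\right)$
$N{\left(314 \right)} - j^{3} = 314 \left(5 + 314\right) - \left(-46\right)^{3} = 314 \cdot 319 - -97336 = 100166 + 97336 = 197502$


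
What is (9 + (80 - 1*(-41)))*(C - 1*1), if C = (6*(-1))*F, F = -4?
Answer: 2990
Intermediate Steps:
C = 24 (C = (6*(-1))*(-4) = -6*(-4) = 24)
(9 + (80 - 1*(-41)))*(C - 1*1) = (9 + (80 - 1*(-41)))*(24 - 1*1) = (9 + (80 + 41))*(24 - 1) = (9 + 121)*23 = 130*23 = 2990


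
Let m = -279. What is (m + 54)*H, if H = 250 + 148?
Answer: -89550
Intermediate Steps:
H = 398
(m + 54)*H = (-279 + 54)*398 = -225*398 = -89550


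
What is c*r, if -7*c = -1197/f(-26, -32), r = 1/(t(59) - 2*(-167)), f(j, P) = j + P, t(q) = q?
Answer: -57/7598 ≈ -0.0075020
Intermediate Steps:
f(j, P) = P + j
r = 1/393 (r = 1/(59 - 2*(-167)) = 1/(59 + 334) = 1/393 ≈ 0.0025445)
c = -171/58 (c = -(-171)/(-32 - 26) = -(-171)/(-58) = -(-171)*(-1)/58 = -⅐*1197/58 = -171/58 ≈ -2.9483)
c*r = -171/58*1/393 = -57/7598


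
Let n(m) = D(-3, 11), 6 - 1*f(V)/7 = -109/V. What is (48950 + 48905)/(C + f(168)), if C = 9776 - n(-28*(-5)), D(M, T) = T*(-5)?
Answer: 2348520/237061 ≈ 9.9068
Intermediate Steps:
f(V) = 42 + 763/V (f(V) = 42 - (-763)/V = 42 + 763/V)
D(M, T) = -5*T
n(m) = -55 (n(m) = -5*11 = -55)
C = 9831 (C = 9776 - 1*(-55) = 9776 + 55 = 9831)
(48950 + 48905)/(C + f(168)) = (48950 + 48905)/(9831 + (42 + 763/168)) = 97855/(9831 + (42 + 763*(1/168))) = 97855/(9831 + (42 + 109/24)) = 97855/(9831 + 1117/24) = 97855/(237061/24) = 97855*(24/237061) = 2348520/237061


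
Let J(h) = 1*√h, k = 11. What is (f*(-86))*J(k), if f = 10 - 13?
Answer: 258*√11 ≈ 855.69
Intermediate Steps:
f = -3
J(h) = √h
(f*(-86))*J(k) = (-3*(-86))*√11 = 258*√11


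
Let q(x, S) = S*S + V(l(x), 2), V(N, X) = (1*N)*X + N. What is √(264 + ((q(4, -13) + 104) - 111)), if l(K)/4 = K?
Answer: √474 ≈ 21.772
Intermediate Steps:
l(K) = 4*K
V(N, X) = N + N*X (V(N, X) = N*X + N = N + N*X)
q(x, S) = S² + 12*x (q(x, S) = S*S + (4*x)*(1 + 2) = S² + (4*x)*3 = S² + 12*x)
√(264 + ((q(4, -13) + 104) - 111)) = √(264 + ((((-13)² + 12*4) + 104) - 111)) = √(264 + (((169 + 48) + 104) - 111)) = √(264 + ((217 + 104) - 111)) = √(264 + (321 - 111)) = √(264 + 210) = √474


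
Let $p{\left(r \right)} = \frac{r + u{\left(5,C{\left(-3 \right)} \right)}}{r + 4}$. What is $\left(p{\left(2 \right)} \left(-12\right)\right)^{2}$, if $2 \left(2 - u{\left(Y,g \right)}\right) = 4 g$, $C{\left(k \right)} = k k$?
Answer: $784$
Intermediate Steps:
$C{\left(k \right)} = k^{2}$
$u{\left(Y,g \right)} = 2 - 2 g$ ($u{\left(Y,g \right)} = 2 - \frac{4 g}{2} = 2 - 2 g$)
$p{\left(r \right)} = \frac{-16 + r}{4 + r}$ ($p{\left(r \right)} = \frac{r + \left(2 - 2 \left(-3\right)^{2}\right)}{r + 4} = \frac{r + \left(2 - 18\right)}{4 + r} = \frac{r - 16}{4 + r} = \frac{-16 + r}{4 + r}$)
$\left(p{\left(2 \right)} \left(-12\right)\right)^{2} = \left(\frac{-16 + 2}{4 + 2} \left(-12\right)\right)^{2} = \left(\frac{1}{6} \left(-14\right) \left(-12\right)\right)^{2} = \left(\left(- \frac{7}{3}\right) \left(-12\right)\right)^{2} = 28^{2} = 784$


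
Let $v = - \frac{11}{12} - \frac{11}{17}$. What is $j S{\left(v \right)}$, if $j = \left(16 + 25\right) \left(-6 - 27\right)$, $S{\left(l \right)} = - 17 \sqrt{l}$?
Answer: $\frac{451 i \sqrt{16269}}{2} \approx 28763.0 i$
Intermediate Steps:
$v = - \frac{319}{204}$ ($v = \left(-11\right) \frac{1}{12} - \frac{11}{17} = - \frac{11}{12} - \frac{11}{17} = - \frac{319}{204} \approx -1.5637$)
$j = -1353$ ($j = 41 \left(-33\right) = -1353$)
$j S{\left(v \right)} = - 1353 \left(- 17 \sqrt{- \frac{319}{204}}\right) = - 1353 \left(- 17 \frac{i \sqrt{16269}}{102}\right) = - 1353 \left(- \frac{i \sqrt{16269}}{6}\right) = \frac{451 i \sqrt{16269}}{2}$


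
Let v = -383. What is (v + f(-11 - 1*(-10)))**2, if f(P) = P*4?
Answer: 149769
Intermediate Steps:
f(P) = 4*P
(v + f(-11 - 1*(-10)))**2 = (-383 + 4*(-11 - 1*(-10)))**2 = (-383 + 4*(-11 + 10))**2 = (-383 + 4*(-1))**2 = (-383 - 4)**2 = (-387)**2 = 149769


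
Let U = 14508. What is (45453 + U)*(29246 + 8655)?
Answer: 2272581861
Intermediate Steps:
(45453 + U)*(29246 + 8655) = (45453 + 14508)*(29246 + 8655) = 59961*37901 = 2272581861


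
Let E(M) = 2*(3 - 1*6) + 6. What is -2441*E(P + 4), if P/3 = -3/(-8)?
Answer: 0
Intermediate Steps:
P = 9/8 (P = 3*(-3/(-8)) = 3*(-3*(-⅛)) = 3*(3/8) = 9/8 ≈ 1.1250)
E(M) = 0 (E(M) = 2*(3 - 6) + 6 = 2*(-3) + 6 = -6 + 6 = 0)
-2441*E(P + 4) = -2441*0 = 0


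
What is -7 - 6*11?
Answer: -73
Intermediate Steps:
-7 - 6*11 = -7 - 66 = -73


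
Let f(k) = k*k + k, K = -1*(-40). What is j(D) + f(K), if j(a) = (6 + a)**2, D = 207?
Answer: 47009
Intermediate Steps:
K = 40
f(k) = k + k**2 (f(k) = k**2 + k = k + k**2)
j(D) + f(K) = (6 + 207)**2 + 40*(1 + 40) = 213**2 + 40*41 = 45369 + 1640 = 47009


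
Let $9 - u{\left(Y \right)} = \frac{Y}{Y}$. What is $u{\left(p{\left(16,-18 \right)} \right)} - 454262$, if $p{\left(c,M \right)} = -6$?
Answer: $-454254$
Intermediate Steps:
$u{\left(Y \right)} = 8$ ($u{\left(Y \right)} = 9 - \frac{Y}{Y} = 9 - 1 = 8$)
$u{\left(p{\left(16,-18 \right)} \right)} - 454262 = 8 - 454262 = -454254$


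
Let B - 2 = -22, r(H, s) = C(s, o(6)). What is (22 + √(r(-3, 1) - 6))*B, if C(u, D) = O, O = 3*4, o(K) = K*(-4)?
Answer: -440 - 20*√6 ≈ -488.99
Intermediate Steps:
o(K) = -4*K
O = 12
C(u, D) = 12
r(H, s) = 12
B = -20 (B = 2 - 22 = -20)
(22 + √(r(-3, 1) - 6))*B = (22 + √(12 - 6))*(-20) = (22 + √6)*(-20) = -440 - 20*√6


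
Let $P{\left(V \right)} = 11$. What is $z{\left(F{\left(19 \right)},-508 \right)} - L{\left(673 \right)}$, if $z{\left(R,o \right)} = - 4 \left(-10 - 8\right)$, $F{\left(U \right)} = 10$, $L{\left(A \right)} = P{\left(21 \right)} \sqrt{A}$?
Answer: $72 - 11 \sqrt{673} \approx -213.36$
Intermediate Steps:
$L{\left(A \right)} = 11 \sqrt{A}$
$z{\left(R,o \right)} = 72$ ($z{\left(R,o \right)} = \left(-4\right) \left(-18\right) = 72$)
$z{\left(F{\left(19 \right)},-508 \right)} - L{\left(673 \right)} = 72 - 11 \sqrt{673}$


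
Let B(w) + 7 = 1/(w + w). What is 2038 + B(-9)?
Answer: 36557/18 ≈ 2030.9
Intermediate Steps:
B(w) = -7 + 1/(2*w) (B(w) = -7 + 1/(w + w) = -7 + 1/(2*w))
2038 + B(-9) = 2038 + (-7 + (1/2)/(-9)) = 2038 + (-7 + (1/2)*(-1/9)) = 2038 + (-7 - 1/18) = 2038 - 127/18 = 36557/18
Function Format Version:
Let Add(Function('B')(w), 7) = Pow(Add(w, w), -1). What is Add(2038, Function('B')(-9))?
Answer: Rational(36557, 18) ≈ 2030.9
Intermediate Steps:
Function('B')(w) = Add(-7, Mul(Rational(1, 2), Pow(w, -1))) (Function('B')(w) = Add(-7, Pow(Add(w, w), -1)) = Add(-7, Pow(Mul(2, w), -1)) = Add(-7, Mul(Rational(1, 2), Pow(w, -1))))
Add(2038, Function('B')(-9)) = Add(2038, Add(-7, Mul(Rational(1, 2), Pow(-9, -1)))) = Add(2038, Add(-7, Mul(Rational(1, 2), Rational(-1, 9)))) = Add(2038, Add(-7, Rational(-1, 18))) = Add(2038, Rational(-127, 18)) = Rational(36557, 18)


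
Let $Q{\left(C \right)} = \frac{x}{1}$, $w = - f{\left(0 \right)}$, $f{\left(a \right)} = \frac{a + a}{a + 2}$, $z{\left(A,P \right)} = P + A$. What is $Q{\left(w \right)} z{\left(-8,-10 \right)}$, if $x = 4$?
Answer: $-72$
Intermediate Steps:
$z{\left(A,P \right)} = A + P$
$f{\left(a \right)} = \frac{2 a}{2 + a}$
$w = 0$ ($w = - \frac{2 \cdot 0}{2 + 0} = - \frac{2 \cdot 0}{2} = \left(-1\right) 0 = 0$)
$Q{\left(C \right)} = 4$ ($Q{\left(C \right)} = \frac{4}{1} = 4 \cdot 1 = 4$)
$Q{\left(w \right)} z{\left(-8,-10 \right)} = 4 \left(-8 - 10\right) = 4 \left(-18\right) = -72$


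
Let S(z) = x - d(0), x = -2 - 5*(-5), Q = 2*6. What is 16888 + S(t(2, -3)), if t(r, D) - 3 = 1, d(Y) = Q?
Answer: 16899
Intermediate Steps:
Q = 12
d(Y) = 12
t(r, D) = 4 (t(r, D) = 3 + 1 = 4)
x = 23 (x = -2 + 25 = 23)
S(z) = 11 (S(z) = 23 - 1*12 = 23 - 12 = 11)
16888 + S(t(2, -3)) = 16888 + 11 = 16899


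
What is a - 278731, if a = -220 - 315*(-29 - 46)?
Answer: -255326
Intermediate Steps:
a = 23405 (a = -220 - 315*(-75) = -220 + 23625 = 23405)
a - 278731 = 23405 - 278731 = -255326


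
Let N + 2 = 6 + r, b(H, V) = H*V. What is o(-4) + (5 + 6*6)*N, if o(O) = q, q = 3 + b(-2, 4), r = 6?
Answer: 405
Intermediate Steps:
q = -5 (q = 3 - 2*4 = 3 - 8 = -5)
N = 10 (N = -2 + (6 + 6) = -2 + 12 = 10)
o(O) = -5
o(-4) + (5 + 6*6)*N = -5 + (5 + 6*6)*10 = -5 + (5 + 36)*10 = -5 + 41*10 = -5 + 410 = 405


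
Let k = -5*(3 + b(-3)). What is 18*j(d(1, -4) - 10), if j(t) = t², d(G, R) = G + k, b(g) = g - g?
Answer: 10368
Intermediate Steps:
b(g) = 0
k = -15 (k = -5*(3 + 0) = -5*3 = -15)
d(G, R) = -15 + G (d(G, R) = G - 15 = -15 + G)
18*j(d(1, -4) - 10) = 18*((-15 + 1) - 10)² = 18*(-14 - 10)² = 18*(-24)² = 18*576 = 10368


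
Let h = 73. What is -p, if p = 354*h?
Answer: -25842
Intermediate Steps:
p = 25842 (p = 354*73 = 25842)
-p = -1*25842 = -25842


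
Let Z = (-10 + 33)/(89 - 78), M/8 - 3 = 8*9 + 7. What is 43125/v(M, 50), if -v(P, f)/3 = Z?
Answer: -6875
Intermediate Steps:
M = 656 (M = 24 + 8*(8*9 + 7) = 24 + 8*(72 + 7) = 24 + 8*79 = 24 + 632 = 656)
Z = 23/11 ≈ 2.0909
v(P, f) = -69/11 (v(P, f) = -3*23/11 = -69/11)
43125/v(M, 50) = 43125/(-69/11) = 43125*(-11/69) = -6875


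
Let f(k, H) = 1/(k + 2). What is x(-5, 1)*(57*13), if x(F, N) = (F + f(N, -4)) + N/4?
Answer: -13091/4 ≈ -3272.8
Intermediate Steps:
f(k, H) = 1/(2 + k)
x(F, N) = F + 1/(2 + N) + N/4 (x(F, N) = (F + 1/(2 + N)) + N/4 = F + 1/(2 + N) + N/4)
x(-5, 1)*(57*13) = ((4 + (2 + 1)*(1 + 4*(-5)))/(4*(2 + 1)))*(57*13) = ((¼)*(4 + 3*(1 - 20))/3)*741 = ((¼)*(⅓)*(4 + 3*(-19)))*741 = ((¼)*(⅓)*(4 - 57))*741 = ((¼)*(⅓)*(-53))*741 = -53/12*741 = -13091/4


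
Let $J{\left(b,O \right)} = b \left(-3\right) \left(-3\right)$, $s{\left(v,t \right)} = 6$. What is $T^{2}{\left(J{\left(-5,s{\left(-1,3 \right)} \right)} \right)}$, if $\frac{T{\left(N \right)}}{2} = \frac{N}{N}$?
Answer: $4$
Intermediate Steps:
$J{\left(b,O \right)} = 9 b$ ($J{\left(b,O \right)} = - 3 b \left(-3\right) = 9 b$)
$T{\left(N \right)} = 2$ ($T{\left(N \right)} = 2 \frac{N}{N} = 2 \cdot 1 = 2$)
$T^{2}{\left(J{\left(-5,s{\left(-1,3 \right)} \right)} \right)} = 2^{2} = 4$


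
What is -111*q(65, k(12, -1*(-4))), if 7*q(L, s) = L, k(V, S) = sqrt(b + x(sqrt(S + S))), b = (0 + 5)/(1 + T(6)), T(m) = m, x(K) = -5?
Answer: -7215/7 ≈ -1030.7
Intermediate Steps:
b = 5/7 (b = (0 + 5)/(1 + 6) = 5/7 ≈ 0.71429)
k(V, S) = I*sqrt(210)/7 (k(V, S) = sqrt(5/7 - 5) = sqrt(-30/7) = I*sqrt(210)/7)
q(L, s) = L/7
-111*q(65, k(12, -1*(-4))) = -111*65/7 = -7215/7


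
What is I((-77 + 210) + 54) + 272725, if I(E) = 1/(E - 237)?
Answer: 13636249/50 ≈ 2.7273e+5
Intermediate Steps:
I(E) = 1/(-237 + E)
I((-77 + 210) + 54) + 272725 = 1/(-237 + ((-77 + 210) + 54)) + 272725 = 1/(-237 + (133 + 54)) + 272725 = 1/(-237 + 187) + 272725 = 1/(-50) + 272725 = -1/50 + 272725 = 13636249/50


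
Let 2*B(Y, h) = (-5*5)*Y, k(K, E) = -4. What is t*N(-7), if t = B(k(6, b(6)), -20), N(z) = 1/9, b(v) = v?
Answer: 50/9 ≈ 5.5556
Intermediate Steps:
N(z) = ⅑
B(Y, h) = -25*Y/2 (B(Y, h) = ((-5*5)*Y)/2 = (-25*Y)/2 = -25*Y/2)
t = 50 (t = -25/2*(-4) = 50)
t*N(-7) = 50*(⅑) = 50/9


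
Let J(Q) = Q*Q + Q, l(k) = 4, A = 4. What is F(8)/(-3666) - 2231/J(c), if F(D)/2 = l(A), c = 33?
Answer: -454879/228514 ≈ -1.9906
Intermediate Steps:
F(D) = 8 (F(D) = 2*4 = 8)
J(Q) = Q + Q**2 (J(Q) = Q**2 + Q = Q + Q**2)
F(8)/(-3666) - 2231/J(c) = 8/(-3666) - 2231*1/(33*(1 + 33)) = 8*(-1/3666) - 2231/(33*34) = -4/1833 - 2231/1122 = -454879/228514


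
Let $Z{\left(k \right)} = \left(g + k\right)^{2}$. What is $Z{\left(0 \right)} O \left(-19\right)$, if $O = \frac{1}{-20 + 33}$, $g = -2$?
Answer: $- \frac{76}{13} \approx -5.8462$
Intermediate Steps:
$Z{\left(k \right)} = \left(-2 + k\right)^{2}$
$O = \frac{1}{13} \approx 0.076923$
$Z{\left(0 \right)} O \left(-19\right) = \left(-2 + 0\right)^{2} \cdot \frac{1}{13} \left(-19\right) = \left(-2\right)^{2} \cdot \frac{1}{13} \left(-19\right) = 4 \cdot \frac{1}{13} \left(-19\right) = \frac{4}{13} \left(-19\right) = - \frac{76}{13}$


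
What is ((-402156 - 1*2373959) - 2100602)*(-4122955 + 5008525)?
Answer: -4318674273690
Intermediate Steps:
((-402156 - 1*2373959) - 2100602)*(-4122955 + 5008525) = ((-402156 - 2373959) - 2100602)*885570 = (-2776115 - 2100602)*885570 = -4876717*885570 = -4318674273690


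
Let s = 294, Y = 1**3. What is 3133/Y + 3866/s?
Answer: 462484/147 ≈ 3146.1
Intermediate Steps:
Y = 1
3133/Y + 3866/s = 3133/1 + 3866/294 = 3133*1 + 3866*(1/294) = 3133 + 1933/147 = 462484/147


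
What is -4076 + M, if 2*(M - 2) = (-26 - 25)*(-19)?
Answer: -7179/2 ≈ -3589.5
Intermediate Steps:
M = 973/2 (M = 2 + ((-26 - 25)*(-19))/2 = 2 + (-51*(-19))/2 = 2 + (1/2)*969 = 2 + 969/2 = 973/2 ≈ 486.50)
-4076 + M = -4076 + 973/2 = -7179/2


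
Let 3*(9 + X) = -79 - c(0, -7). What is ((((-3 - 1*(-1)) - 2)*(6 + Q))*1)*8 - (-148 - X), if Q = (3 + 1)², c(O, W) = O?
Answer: -1774/3 ≈ -591.33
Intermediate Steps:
X = -106/3 (X = -9 + (-79 - 1*0)/3 = -9 + (-79 + 0)/3 = -9 + (⅓)*(-79) = -9 - 79/3 = -106/3 ≈ -35.333)
Q = 16 (Q = 4² = 16)
((((-3 - 1*(-1)) - 2)*(6 + Q))*1)*8 - (-148 - X) = ((((-3 - 1*(-1)) - 2)*(6 + 16))*1)*8 - (-148 - 1*(-106/3)) = ((((-3 + 1) - 2)*22)*1)*8 - (-148 + 106/3) = (((-2 - 2)*22)*1)*8 - 1*(-338/3) = (-4*22*1)*8 + 338/3 = -88*1*8 + 338/3 = -88*8 + 338/3 = -704 + 338/3 = -1774/3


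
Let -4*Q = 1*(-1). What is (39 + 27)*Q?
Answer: 33/2 ≈ 16.500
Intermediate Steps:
Q = ¼ (Q = -(-1)/4 = -¼*(-1) = ¼ ≈ 0.25000)
(39 + 27)*Q = (39 + 27)*(¼) = 66*(¼) = 33/2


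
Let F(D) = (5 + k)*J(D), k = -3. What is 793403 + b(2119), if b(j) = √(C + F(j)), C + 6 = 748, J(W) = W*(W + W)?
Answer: 793403 + √17961386 ≈ 7.9764e+5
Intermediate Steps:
J(W) = 2*W² (J(W) = W*(2*W) = 2*W²)
C = 742 (C = -6 + 748 = 742)
F(D) = 4*D² (F(D) = (5 - 3)*(2*D²) = 2*(2*D²) = 4*D²)
b(j) = √(742 + 4*j²)
793403 + b(2119) = 793403 + √(742 + 4*2119²) = 793403 + √(742 + 4*4490161) = 793403 + √(742 + 17960644) = 793403 + √17961386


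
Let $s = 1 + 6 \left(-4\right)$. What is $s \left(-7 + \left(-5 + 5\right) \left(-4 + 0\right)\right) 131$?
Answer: $21091$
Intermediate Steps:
$s = -23$ ($s = 1 - 24 = -23$)
$s \left(-7 + \left(-5 + 5\right) \left(-4 + 0\right)\right) 131 = - 23 \left(-7 + \left(-5 + 5\right) \left(-4 + 0\right)\right) 131 = - 23 \left(-7 + 0 \left(-4\right)\right) 131 = - 23 \left(-7 + 0\right) 131 = \left(-23\right) \left(-7\right) 131 = 161 \cdot 131 = 21091$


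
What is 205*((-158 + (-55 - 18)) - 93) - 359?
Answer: -66779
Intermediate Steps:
205*((-158 + (-55 - 18)) - 93) - 359 = 205*((-158 - 73) - 93) - 359 = 205*(-231 - 93) - 359 = 205*(-324) - 359 = -66420 - 359 = -66779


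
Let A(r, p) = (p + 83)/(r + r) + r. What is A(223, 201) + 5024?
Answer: 1170223/223 ≈ 5247.6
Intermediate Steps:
A(r, p) = r + (83 + p)/(2*r) (A(r, p) = (83 + p)/((2*r)) + r = (83 + p)*(1/(2*r)) + r = (83 + p)/(2*r) + r = r + (83 + p)/(2*r))
A(223, 201) + 5024 = (½)*(83 + 201 + 2*223²)/223 + 5024 = (½)*(1/223)*(83 + 201 + 2*49729) + 5024 = (½)*(1/223)*(83 + 201 + 99458) + 5024 = (½)*(1/223)*99742 + 5024 = 49871/223 + 5024 = 1170223/223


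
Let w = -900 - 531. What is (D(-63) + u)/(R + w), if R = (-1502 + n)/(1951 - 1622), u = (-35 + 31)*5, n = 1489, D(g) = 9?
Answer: 3619/470812 ≈ 0.0076867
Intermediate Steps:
w = -1431
u = -20 (u = -4*5 = -20)
R = -13/329 (R = (-1502 + 1489)/(1951 - 1622) = -13/329 ≈ -0.039514)
(D(-63) + u)/(R + w) = (9 - 20)/(-13/329 - 1431) = -11/(-470812/329) = -11*(-329/470812) = 3619/470812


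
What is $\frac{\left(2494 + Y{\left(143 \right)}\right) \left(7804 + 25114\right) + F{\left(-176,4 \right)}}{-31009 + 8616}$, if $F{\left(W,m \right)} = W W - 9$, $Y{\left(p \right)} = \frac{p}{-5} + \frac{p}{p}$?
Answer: $- \frac{406099611}{111965} \approx -3627.0$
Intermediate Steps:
$Y{\left(p \right)} = 1 - \frac{p}{5}$ ($Y{\left(p \right)} = p \left(- \frac{1}{5}\right) + 1 = - \frac{p}{5} + 1 = 1 - \frac{p}{5}$)
$F{\left(W,m \right)} = -9 + W^{2}$ ($F{\left(W,m \right)} = W^{2} - 9 = -9 + W^{2}$)
$\frac{\left(2494 + Y{\left(143 \right)}\right) \left(7804 + 25114\right) + F{\left(-176,4 \right)}}{-31009 + 8616} = \frac{\left(2494 + \left(1 - \frac{143}{5}\right)\right) \left(7804 + 25114\right) - \left(9 - \left(-176\right)^{2}\right)}{-31009 + 8616} = \frac{\left(2494 + \left(1 - \frac{143}{5}\right)\right) 32918 + \left(-9 + 30976\right)}{-22393} = \left(\left(2494 - \frac{138}{5}\right) 32918 + 30967\right) \left(- \frac{1}{22393}\right) = \left(\frac{12332}{5} \cdot 32918 + 30967\right) \left(- \frac{1}{22393}\right) = \left(\frac{405944776}{5} + 30967\right) \left(- \frac{1}{22393}\right) = \frac{406099611}{5} \left(- \frac{1}{22393}\right) = - \frac{406099611}{111965}$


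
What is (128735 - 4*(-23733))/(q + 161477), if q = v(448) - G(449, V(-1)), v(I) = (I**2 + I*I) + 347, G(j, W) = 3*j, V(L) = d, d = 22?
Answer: 223667/561885 ≈ 0.39807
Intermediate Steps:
V(L) = 22
v(I) = 347 + 2*I**2 (v(I) = (I**2 + I**2) + 347 = 2*I**2 + 347 = 347 + 2*I**2)
q = 400408 (q = (347 + 2*448**2) - 3*449 = (347 + 2*200704) - 1*1347 = (347 + 401408) - 1347 = 401755 - 1347 = 400408)
(128735 - 4*(-23733))/(q + 161477) = (128735 - 4*(-23733))/(400408 + 161477) = (128735 + 94932)/561885 = 223667*(1/561885) = 223667/561885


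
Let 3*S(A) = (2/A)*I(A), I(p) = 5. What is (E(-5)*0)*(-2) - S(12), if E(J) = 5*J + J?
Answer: -5/18 ≈ -0.27778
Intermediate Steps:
E(J) = 6*J
S(A) = 10/(3*A) (S(A) = ((2/A)*5)/3 = (10/A)/3 = 10/(3*A))
(E(-5)*0)*(-2) - S(12) = ((6*(-5))*0)*(-2) - 10/(3*12) = -30*0*(-2) - 10/(3*12) = 0*(-2) - 1*5/18 = 0 - 5/18 = -5/18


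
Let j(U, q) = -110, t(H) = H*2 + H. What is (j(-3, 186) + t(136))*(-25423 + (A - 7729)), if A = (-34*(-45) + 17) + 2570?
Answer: -8652430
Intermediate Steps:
t(H) = 3*H (t(H) = 2*H + H = 3*H)
A = 4117 (A = (1530 + 17) + 2570 = 1547 + 2570 = 4117)
(j(-3, 186) + t(136))*(-25423 + (A - 7729)) = (-110 + 3*136)*(-25423 + (4117 - 7729)) = (-110 + 408)*(-25423 - 3612) = 298*(-29035) = -8652430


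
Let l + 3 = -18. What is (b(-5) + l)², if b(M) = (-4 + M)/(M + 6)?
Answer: 900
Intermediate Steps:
l = -21 (l = -3 - 18 = -21)
b(M) = (-4 + M)/(6 + M)
(b(-5) + l)² = ((-4 - 5)/(6 - 5) - 21)² = (-9/1 - 21)² = (1*(-9) - 21)² = (-9 - 21)² = (-30)² = 900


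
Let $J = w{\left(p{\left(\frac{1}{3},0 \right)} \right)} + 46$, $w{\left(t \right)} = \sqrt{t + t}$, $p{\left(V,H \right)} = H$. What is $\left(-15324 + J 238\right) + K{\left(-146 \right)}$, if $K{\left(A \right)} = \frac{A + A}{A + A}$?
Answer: $-4375$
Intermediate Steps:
$w{\left(t \right)} = \sqrt{2} \sqrt{t}$ ($w{\left(t \right)} = \sqrt{2 t} = \sqrt{2} \sqrt{t}$)
$K{\left(A \right)} = 1$ ($K{\left(A \right)} = \frac{2 A}{2 A} = 2 A \frac{1}{2 A} = 1$)
$J = 46$ ($J = \sqrt{2} \sqrt{0} + 46 = \sqrt{2} \cdot 0 + 46 = 0 + 46 = 46$)
$\left(-15324 + J 238\right) + K{\left(-146 \right)} = \left(-15324 + 46 \cdot 238\right) + 1 = \left(-15324 + 10948\right) + 1 = -4376 + 1 = -4375$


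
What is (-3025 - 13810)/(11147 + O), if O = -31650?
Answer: 2405/2929 ≈ 0.82110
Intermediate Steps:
(-3025 - 13810)/(11147 + O) = (-3025 - 13810)/(11147 - 31650) = -16835/(-20503) = -16835*(-1/20503) = 2405/2929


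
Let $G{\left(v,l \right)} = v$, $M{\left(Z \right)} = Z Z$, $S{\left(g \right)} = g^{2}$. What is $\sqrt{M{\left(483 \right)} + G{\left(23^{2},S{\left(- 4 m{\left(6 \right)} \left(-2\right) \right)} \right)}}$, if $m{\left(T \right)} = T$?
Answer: $23 \sqrt{442} \approx 483.55$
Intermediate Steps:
$M{\left(Z \right)} = Z^{2}$
$\sqrt{M{\left(483 \right)} + G{\left(23^{2},S{\left(- 4 m{\left(6 \right)} \left(-2\right) \right)} \right)}} = \sqrt{483^{2} + 23^{2}} = \sqrt{233289 + 529} = \sqrt{233818} = 23 \sqrt{442}$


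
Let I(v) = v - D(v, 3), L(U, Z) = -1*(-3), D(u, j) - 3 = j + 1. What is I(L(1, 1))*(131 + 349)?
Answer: -1920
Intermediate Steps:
D(u, j) = 4 + j (D(u, j) = 3 + (j + 1) = 3 + (1 + j) = 4 + j)
L(U, Z) = 3
I(v) = -7 + v (I(v) = v - (4 + 3) = v - 1*7 = v - 7 = -7 + v)
I(L(1, 1))*(131 + 349) = (-7 + 3)*(131 + 349) = -4*480 = -1920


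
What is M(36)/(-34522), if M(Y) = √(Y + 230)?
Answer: -√266/34522 ≈ -0.00047244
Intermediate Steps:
M(Y) = √(230 + Y)
M(36)/(-34522) = √(230 + 36)/(-34522) = √266*(-1/34522) = -√266/34522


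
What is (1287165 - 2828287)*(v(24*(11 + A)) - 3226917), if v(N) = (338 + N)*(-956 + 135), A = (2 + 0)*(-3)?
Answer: 5552562393070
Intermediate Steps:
A = -6 (A = 2*(-3) = -6)
v(N) = -277498 - 821*N (v(N) = (338 + N)*(-821) = -277498 - 821*N)
(1287165 - 2828287)*(v(24*(11 + A)) - 3226917) = (1287165 - 2828287)*((-277498 - 19704*(11 - 6)) - 3226917) = -1541122*((-277498 - 19704*5) - 3226917) = -1541122*((-277498 - 821*120) - 3226917) = -1541122*((-277498 - 98520) - 3226917) = -1541122*(-376018 - 3226917) = -1541122*(-3602935) = 5552562393070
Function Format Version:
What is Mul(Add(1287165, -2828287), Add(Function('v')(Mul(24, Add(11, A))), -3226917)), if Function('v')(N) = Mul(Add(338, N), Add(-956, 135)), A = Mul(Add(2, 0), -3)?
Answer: 5552562393070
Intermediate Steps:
A = -6 (A = Mul(2, -3) = -6)
Function('v')(N) = Add(-277498, Mul(-821, N)) (Function('v')(N) = Mul(Add(338, N), -821) = Add(-277498, Mul(-821, N)))
Mul(Add(1287165, -2828287), Add(Function('v')(Mul(24, Add(11, A))), -3226917)) = Mul(Add(1287165, -2828287), Add(Add(-277498, Mul(-821, Mul(24, Add(11, -6)))), -3226917)) = Mul(-1541122, Add(Add(-277498, Mul(-821, Mul(24, 5))), -3226917)) = Mul(-1541122, Add(Add(-277498, Mul(-821, 120)), -3226917)) = Mul(-1541122, Add(Add(-277498, -98520), -3226917)) = Mul(-1541122, Add(-376018, -3226917)) = Mul(-1541122, -3602935) = 5552562393070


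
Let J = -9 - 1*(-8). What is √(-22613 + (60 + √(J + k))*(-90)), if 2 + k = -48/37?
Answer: √(-38349797 - 3330*I*√5883)/37 ≈ 0.55735 - 167.37*I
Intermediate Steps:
k = -122/37 (k = -2 - 48/37 = -122/37 ≈ -3.2973)
J = -1 (J = -9 + 8 = -1)
√(-22613 + (60 + √(J + k))*(-90)) = √(-22613 + (60 + √(-1 - 122/37))*(-90)) = √(-22613 + (60 + √(-159/37))*(-90)) = √(-22613 + (60 + I*√5883/37)*(-90)) = √(-22613 + (-5400 - 90*I*√5883/37)) = √(-28013 - 90*I*√5883/37)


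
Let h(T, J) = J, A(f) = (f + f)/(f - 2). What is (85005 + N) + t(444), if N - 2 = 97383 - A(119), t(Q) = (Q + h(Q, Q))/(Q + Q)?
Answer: 21339509/117 ≈ 1.8239e+5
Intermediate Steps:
A(f) = 2*f/(-2 + f) (A(f) = (2*f)/(-2 + f) = 2*f/(-2 + f))
t(Q) = 1 (t(Q) = (Q + Q)/(Q + Q) = (2*Q)/((2*Q)) = (2*Q)*(1/(2*Q)) = 1)
N = 11393807/117 (N = 2 + (97383 - 2*119/(-2 + 119)) = 2 + (97383 - 2*119/117) = 2 + (97383 - 1*238/117) = 2 + (97383 - 238/117) = 2 + 11393573/117 = 11393807/117 ≈ 97383.)
(85005 + N) + t(444) = (85005 + 11393807/117) + 1 = 21339392/117 + 1 = 21339509/117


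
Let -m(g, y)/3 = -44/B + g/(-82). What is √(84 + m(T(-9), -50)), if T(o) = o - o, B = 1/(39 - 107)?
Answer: 6*I*√247 ≈ 94.297*I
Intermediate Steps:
B = -1/68 (B = 1/(-68) = -1/68 ≈ -0.014706)
T(o) = 0
m(g, y) = -8976 + 3*g/82 (m(g, y) = -3*(-44/(-1/68) + g/(-82)) = -3*(-44*(-68) + g*(-1/82)) = -3*(2992 - g/82) = -8976 + 3*g/82)
√(84 + m(T(-9), -50)) = √(84 + (-8976 + (3/82)*0)) = √(84 + (-8976 + 0)) = √(84 - 8976) = √(-8892) = 6*I*√247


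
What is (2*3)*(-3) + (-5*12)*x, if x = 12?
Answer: -738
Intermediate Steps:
(2*3)*(-3) + (-5*12)*x = (2*3)*(-3) - 5*12*12 = 6*(-3) - 60*12 = -18 - 720 = -738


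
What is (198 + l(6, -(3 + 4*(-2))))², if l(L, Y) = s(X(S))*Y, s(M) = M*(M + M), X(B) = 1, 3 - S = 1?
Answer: 43264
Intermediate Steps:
S = 2 (S = 3 - 1*1 = 3 - 1 = 2)
s(M) = 2*M² (s(M) = M*(2*M) = 2*M²)
l(L, Y) = 2*Y (l(L, Y) = (2*1²)*Y = (2*1)*Y = 2*Y)
(198 + l(6, -(3 + 4*(-2))))² = (198 + 2*(-(3 + 4*(-2))))² = (198 + 2*(-(3 - 8)))² = (198 + 2*(-1*(-5)))² = (198 + 2*5)² = (198 + 10)² = 208² = 43264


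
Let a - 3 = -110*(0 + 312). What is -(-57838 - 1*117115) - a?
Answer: 209270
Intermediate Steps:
a = -34317 (a = 3 - 110*(0 + 312) = 3 - 110*312 = 3 - 34320 = -34317)
-(-57838 - 1*117115) - a = -(-57838 - 1*117115) - 1*(-34317) = -(-57838 - 117115) + 34317 = -1*(-174953) + 34317 = 174953 + 34317 = 209270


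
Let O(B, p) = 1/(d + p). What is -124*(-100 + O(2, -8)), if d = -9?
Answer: 210924/17 ≈ 12407.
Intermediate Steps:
O(B, p) = 1/(-9 + p)
-124*(-100 + O(2, -8)) = -124*(-100 + 1/(-9 - 8)) = -124*(-100 + 1/(-17)) = -124*(-100 - 1/17) = -124*(-1701/17) = 210924/17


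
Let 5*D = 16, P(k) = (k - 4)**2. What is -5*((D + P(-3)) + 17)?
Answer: -346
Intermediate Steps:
P(k) = (-4 + k)**2
D = 16/5 (D = (1/5)*16 = 16/5 ≈ 3.2000)
-5*((D + P(-3)) + 17) = -5*((16/5 + (-4 - 3)**2) + 17) = -5*((16/5 + (-7)**2) + 17) = -5*((16/5 + 49) + 17) = -5*(261/5 + 17) = -5*346/5 = -346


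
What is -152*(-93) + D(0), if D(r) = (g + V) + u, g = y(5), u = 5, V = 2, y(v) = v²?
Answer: 14168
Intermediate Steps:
g = 25 (g = 5² = 25)
D(r) = 32 (D(r) = (25 + 2) + 5 = 27 + 5 = 32)
-152*(-93) + D(0) = -152*(-93) + 32 = 14136 + 32 = 14168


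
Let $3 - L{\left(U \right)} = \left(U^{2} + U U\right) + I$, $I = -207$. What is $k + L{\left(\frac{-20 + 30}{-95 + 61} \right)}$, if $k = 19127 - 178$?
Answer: $\frac{5536901}{289} \approx 19159.0$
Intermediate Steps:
$L{\left(U \right)} = 210 - 2 U^{2}$ ($L{\left(U \right)} = 3 - \left(\left(U^{2} + U U\right) - 207\right) = 3 - \left(\left(U^{2} + U^{2}\right) - 207\right) = 3 - \left(2 U^{2} - 207\right) = 3 - \left(-207 + 2 U^{2}\right) = 210 - 2 U^{2}$)
$k = 18949$
$k + L{\left(\frac{-20 + 30}{-95 + 61} \right)} = 18949 + \left(210 - 2 \left(\frac{-20 + 30}{-95 + 61}\right)^{2}\right) = 18949 + \left(210 - 2 \left(\frac{10}{-34}\right)^{2}\right) = 18949 + \left(210 - 2 \left(10 \left(- \frac{1}{34}\right)\right)^{2}\right) = 18949 + \left(210 - 2 \left(- \frac{5}{17}\right)^{2}\right) = 18949 + \left(210 - \frac{50}{289}\right) = 18949 + \frac{60640}{289} = \frac{5536901}{289}$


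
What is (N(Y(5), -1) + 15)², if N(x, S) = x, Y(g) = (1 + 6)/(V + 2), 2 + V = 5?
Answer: 6724/25 ≈ 268.96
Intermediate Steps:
V = 3 (V = -2 + 5 = 3)
Y(g) = 7/5 (Y(g) = (1 + 6)/(3 + 2) = 7/5)
(N(Y(5), -1) + 15)² = (7/5 + 15)² = (82/5)² = 6724/25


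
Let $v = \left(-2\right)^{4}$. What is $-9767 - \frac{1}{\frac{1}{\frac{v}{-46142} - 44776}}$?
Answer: $\frac{807692647}{23071} \approx 35009.0$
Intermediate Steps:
$v = 16$
$-9767 - \frac{1}{\frac{1}{\frac{v}{-46142} - 44776}} = -9767 - \frac{1}{\frac{1}{\frac{16}{-46142} - 44776}} = -9767 - \frac{1}{\frac{1}{16 \left(- \frac{1}{46142}\right) - 44776}} = -9767 - \frac{1}{\frac{1}{- \frac{8}{23071} - 44776}} = -9767 - \frac{1}{\frac{1}{- \frac{1033027104}{23071}}} = -9767 - \frac{1}{- \frac{23071}{1033027104}} = -9767 - - \frac{1033027104}{23071} = -9767 + \frac{1033027104}{23071} = \frac{807692647}{23071}$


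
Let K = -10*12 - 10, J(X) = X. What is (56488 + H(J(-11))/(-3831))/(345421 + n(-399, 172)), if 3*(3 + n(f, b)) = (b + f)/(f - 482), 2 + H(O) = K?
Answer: 190653386460/1165824381277 ≈ 0.16354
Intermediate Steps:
K = -130 (K = -120 - 10 = -130)
H(O) = -132 (H(O) = -2 - 130 = -132)
n(f, b) = -3 + (b + f)/(3*(-482 + f)) (n(f, b) = -3 + ((b + f)/(f - 482))/3 = -3 + ((b + f)/(-482 + f))/3 = -3 + (b + f)/(3*(-482 + f)))
(56488 + H(J(-11))/(-3831))/(345421 + n(-399, 172)) = (56488 - 132/(-3831))/(345421 + (4338 + 172 - 8*(-399))/(3*(-482 - 399))) = (56488 - 132*(-1/3831))/(345421 + (⅓)*(4338 + 172 + 3192)/(-881)) = (56488 + 44/1277)/(345421 + (⅓)*(-1/881)*7702) = 72135220/(1277*(345421 - 7702/2643)) = 72135220/(1277*(912940001/2643)) = (72135220/1277)*(2643/912940001) = 190653386460/1165824381277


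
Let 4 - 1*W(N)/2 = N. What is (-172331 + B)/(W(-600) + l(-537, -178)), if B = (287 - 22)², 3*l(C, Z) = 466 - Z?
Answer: -153159/2134 ≈ -71.771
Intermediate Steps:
W(N) = 8 - 2*N
l(C, Z) = 466/3 - Z/3 (l(C, Z) = (466 - Z)/3 = 466/3 - Z/3)
B = 70225 (B = 265² = 70225)
(-172331 + B)/(W(-600) + l(-537, -178)) = (-172331 + 70225)/((8 - 2*(-600)) + (466/3 - ⅓*(-178))) = -102106/((8 + 1200) + (466/3 + 178/3)) = -102106/(1208 + 644/3) = -102106/4268/3 = -102106*3/4268 = -153159/2134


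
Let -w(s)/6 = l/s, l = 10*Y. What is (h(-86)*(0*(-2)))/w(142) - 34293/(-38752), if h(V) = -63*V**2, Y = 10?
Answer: 4899/5536 ≈ 0.88494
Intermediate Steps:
l = 100 (l = 10*10 = 100)
w(s) = -600/s
(h(-86)*(0*(-2)))/w(142) - 34293/(-38752) = ((-63*(-86)**2)*(0*(-2)))/((-600/142)) - 34293/(-38752) = (-63*7396*0)/((-600*1/142)) - 34293*(-1/38752) = (-465948*0)/(-300/71) + 4899/5536 = 0*(-71/300) + 4899/5536 = 0 + 4899/5536 = 4899/5536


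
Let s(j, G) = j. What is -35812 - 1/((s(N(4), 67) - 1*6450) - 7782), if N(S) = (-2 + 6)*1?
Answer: -509533135/14228 ≈ -35812.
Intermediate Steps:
N(S) = 4 (N(S) = 4*1 = 4)
-35812 - 1/((s(N(4), 67) - 1*6450) - 7782) = -35812 - 1/((4 - 1*6450) - 7782) = -35812 - 1/((4 - 6450) - 7782) = -35812 - 1/(-6446 - 7782) = -35812 - 1/(-14228) = -35812 - 1*(-1/14228) = -35812 + 1/14228 = -509533135/14228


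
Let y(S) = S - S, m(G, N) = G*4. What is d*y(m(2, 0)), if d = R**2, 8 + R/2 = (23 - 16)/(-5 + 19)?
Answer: 0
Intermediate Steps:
R = -15 (R = -16 + 2*((23 - 16)/(-5 + 19)) = -16 + 2*(7/14) = -16 + 2*(7*(1/14)) = -16 + 2*(1/2) = -16 + 1 = -15)
m(G, N) = 4*G
d = 225 (d = (-15)**2 = 225)
y(S) = 0
d*y(m(2, 0)) = 225*0 = 0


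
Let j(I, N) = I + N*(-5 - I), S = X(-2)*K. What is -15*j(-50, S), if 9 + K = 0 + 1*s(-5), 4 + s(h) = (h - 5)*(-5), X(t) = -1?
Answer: 25725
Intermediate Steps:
s(h) = 21 - 5*h (s(h) = -4 + (h - 5)*(-5) = -4 + (-5 + h)*(-5) = -4 + (25 - 5*h) = 21 - 5*h)
K = 37 (K = -9 + (0 + 1*(21 - 5*(-5))) = -9 + (0 + 1*(21 + 25)) = -9 + (0 + 1*46) = -9 + (0 + 46) = -9 + 46 = 37)
S = -37 (S = -1*37 = -37)
-15*j(-50, S) = -15*(-50 - 5*(-37) - 1*(-50)*(-37)) = -15*(-50 + 185 - 1850) = -15*(-1715) = 25725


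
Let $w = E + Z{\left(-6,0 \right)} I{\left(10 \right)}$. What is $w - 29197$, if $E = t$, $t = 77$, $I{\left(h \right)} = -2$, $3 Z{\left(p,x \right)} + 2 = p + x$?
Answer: $- \frac{87344}{3} \approx -29115.0$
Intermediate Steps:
$Z{\left(p,x \right)} = - \frac{2}{3} + \frac{p}{3} + \frac{x}{3}$ ($Z{\left(p,x \right)} = - \frac{2}{3} + \frac{p + x}{3} = - \frac{2}{3} + \left(\frac{p}{3} + \frac{x}{3}\right) = - \frac{2}{3} + \frac{p}{3} + \frac{x}{3}$)
$E = 77$
$w = \frac{247}{3}$ ($w = 77 + \left(- \frac{2}{3} + \frac{1}{3} \left(-6\right) + \frac{1}{3} \cdot 0\right) \left(-2\right) = 77 + \left(- \frac{2}{3} - 2 + 0\right) \left(-2\right) = 77 - - \frac{16}{3} = 77 + \frac{16}{3} = \frac{247}{3} \approx 82.333$)
$w - 29197 = \frac{247}{3} - 29197 = - \frac{87344}{3}$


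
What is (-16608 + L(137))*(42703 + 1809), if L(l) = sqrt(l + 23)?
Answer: -739255296 + 178048*sqrt(10) ≈ -7.3869e+8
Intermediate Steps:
L(l) = sqrt(23 + l)
(-16608 + L(137))*(42703 + 1809) = (-16608 + sqrt(23 + 137))*(42703 + 1809) = (-16608 + sqrt(160))*44512 = (-16608 + 4*sqrt(10))*44512 = -739255296 + 178048*sqrt(10)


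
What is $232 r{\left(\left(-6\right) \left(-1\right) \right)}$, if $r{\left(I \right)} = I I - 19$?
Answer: $3944$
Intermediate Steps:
$r{\left(I \right)} = -19 + I^{2}$ ($r{\left(I \right)} = I^{2} - 19 = -19 + I^{2}$)
$232 r{\left(\left(-6\right) \left(-1\right) \right)} = 232 \left(-19 + \left(\left(-6\right) \left(-1\right)\right)^{2}\right) = 232 \left(-19 + 6^{2}\right) = 232 \left(-19 + 36\right) = 232 \cdot 17 = 3944$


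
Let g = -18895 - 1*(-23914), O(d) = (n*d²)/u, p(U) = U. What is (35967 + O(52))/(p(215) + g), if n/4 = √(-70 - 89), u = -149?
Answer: 35967/5234 - 5408*I*√159/389933 ≈ 6.8718 - 0.17488*I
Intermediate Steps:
n = 4*I*√159 (n = 4*√(-70 - 89) = 4*√(-159) = 4*(I*√159) = 4*I*√159 ≈ 50.438*I)
O(d) = -4*I*√159*d²/149 (O(d) = ((4*I*√159)*d²)/(-149) = (4*I*√159*d²)*(-1/149) = -4*I*√159*d²/149)
g = 5019 (g = -18895 + 23914 = 5019)
(35967 + O(52))/(p(215) + g) = (35967 - 4/149*I*√159*52²)/(215 + 5019) = (35967 - 4/149*I*√159*2704)/5234 = (35967 - 10816*I*√159/149)*(1/5234) = 35967/5234 - 5408*I*√159/389933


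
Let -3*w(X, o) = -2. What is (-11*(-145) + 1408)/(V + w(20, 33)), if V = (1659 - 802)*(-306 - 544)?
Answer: -819/198668 ≈ -0.0041225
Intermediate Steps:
w(X, o) = 2/3 (w(X, o) = -1/3*(-2) = 2/3)
V = -728450 (V = 857*(-850) = -728450)
(-11*(-145) + 1408)/(V + w(20, 33)) = (-11*(-145) + 1408)/(-728450 + 2/3) = (1595 + 1408)/(-2185348/3) = 3003*(-3/2185348) = -819/198668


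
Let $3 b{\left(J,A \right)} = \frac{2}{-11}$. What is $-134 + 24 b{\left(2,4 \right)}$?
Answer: $- \frac{1490}{11} \approx -135.45$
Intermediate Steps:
$b{\left(J,A \right)} = - \frac{2}{33}$ ($b{\left(J,A \right)} = \frac{2 \frac{1}{-11}}{3} = \frac{2 \left(- \frac{1}{11}\right)}{3} = \frac{1}{3} \left(- \frac{2}{11}\right) = - \frac{2}{33}$)
$-134 + 24 b{\left(2,4 \right)} = -134 + 24 \left(- \frac{2}{33}\right) = -134 - \frac{16}{11} = - \frac{1490}{11}$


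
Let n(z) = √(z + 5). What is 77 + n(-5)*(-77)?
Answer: 77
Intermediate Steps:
n(z) = √(5 + z)
77 + n(-5)*(-77) = 77 + √(5 - 5)*(-77) = 77 + √0*(-77) = 77 + 0*(-77) = 77 + 0 = 77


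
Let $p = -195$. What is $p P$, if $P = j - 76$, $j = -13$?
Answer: $17355$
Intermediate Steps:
$P = -89$ ($P = -13 - 76 = -89$)
$p P = \left(-195\right) \left(-89\right) = 17355$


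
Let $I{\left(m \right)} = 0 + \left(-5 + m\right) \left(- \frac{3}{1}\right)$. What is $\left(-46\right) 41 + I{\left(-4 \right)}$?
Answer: $-1859$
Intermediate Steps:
$I{\left(m \right)} = 15 - 3 m$ ($I{\left(m \right)} = 0 + \left(-5 + m\right) \left(\left(-3\right) 1\right) = 0 + \left(-5 + m\right) \left(-3\right) = 0 - \left(-15 + 3 m\right) = 15 - 3 m$)
$\left(-46\right) 41 + I{\left(-4 \right)} = \left(-46\right) 41 + \left(15 - -12\right) = -1886 + \left(15 + 12\right) = -1886 + 27 = -1859$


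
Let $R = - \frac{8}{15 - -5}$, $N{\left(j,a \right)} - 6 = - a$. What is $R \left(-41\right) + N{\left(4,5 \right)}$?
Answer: $\frac{87}{5} \approx 17.4$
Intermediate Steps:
$N{\left(j,a \right)} = 6 - a$
$R = - \frac{2}{5}$ ($R = - \frac{8}{15 + 5} = - \frac{8}{20} = \left(-8\right) \frac{1}{20} = - \frac{2}{5} \approx -0.4$)
$R \left(-41\right) + N{\left(4,5 \right)} = \left(- \frac{2}{5}\right) \left(-41\right) + \left(6 - 5\right) = \frac{82}{5} + \left(6 - 5\right) = \frac{82}{5} + 1 = \frac{87}{5}$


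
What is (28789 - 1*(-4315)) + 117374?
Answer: 150478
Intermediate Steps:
(28789 - 1*(-4315)) + 117374 = (28789 + 4315) + 117374 = 33104 + 117374 = 150478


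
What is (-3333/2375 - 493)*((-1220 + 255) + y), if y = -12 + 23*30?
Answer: 336997696/2375 ≈ 1.4189e+5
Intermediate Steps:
y = 678 (y = -12 + 690 = 678)
(-3333/2375 - 493)*((-1220 + 255) + y) = (-3333/2375 - 493)*((-1220 + 255) + 678) = (-3333*1/2375 - 493)*(-965 + 678) = (-3333/2375 - 493)*(-287) = -1174208/2375*(-287) = 336997696/2375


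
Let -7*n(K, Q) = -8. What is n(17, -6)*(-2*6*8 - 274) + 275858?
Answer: 1928046/7 ≈ 2.7544e+5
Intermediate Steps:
n(K, Q) = 8/7 (n(K, Q) = -⅐*(-8) = 8/7)
n(17, -6)*(-2*6*8 - 274) + 275858 = 8*(-2*6*8 - 274)/7 + 275858 = 8*(-12*8 - 274)/7 + 275858 = 8*(-96 - 274)/7 + 275858 = (8/7)*(-370) + 275858 = -2960/7 + 275858 = 1928046/7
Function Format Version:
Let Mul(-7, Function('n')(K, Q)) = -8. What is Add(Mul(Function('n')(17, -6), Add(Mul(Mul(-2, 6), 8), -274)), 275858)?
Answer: Rational(1928046, 7) ≈ 2.7544e+5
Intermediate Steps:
Function('n')(K, Q) = Rational(8, 7) (Function('n')(K, Q) = Mul(Rational(-1, 7), -8) = Rational(8, 7))
Add(Mul(Function('n')(17, -6), Add(Mul(Mul(-2, 6), 8), -274)), 275858) = Add(Mul(Rational(8, 7), Add(Mul(Mul(-2, 6), 8), -274)), 275858) = Add(Mul(Rational(8, 7), Add(Mul(-12, 8), -274)), 275858) = Add(Mul(Rational(8, 7), Add(-96, -274)), 275858) = Add(Mul(Rational(8, 7), -370), 275858) = Add(Rational(-2960, 7), 275858) = Rational(1928046, 7)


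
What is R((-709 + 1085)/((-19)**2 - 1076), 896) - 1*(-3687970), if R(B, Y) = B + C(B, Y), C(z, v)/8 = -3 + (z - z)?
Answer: 2636881014/715 ≈ 3.6879e+6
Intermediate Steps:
C(z, v) = -24 (C(z, v) = 8*(-3 + (z - z)) = 8*(-3 + 0) = 8*(-3) = -24)
R(B, Y) = -24 + B (R(B, Y) = B - 24 = -24 + B)
R((-709 + 1085)/((-19)**2 - 1076), 896) - 1*(-3687970) = (-24 + (-709 + 1085)/((-19)**2 - 1076)) - 1*(-3687970) = (-24 + 376/(361 - 1076)) + 3687970 = (-24 + 376/(-715)) + 3687970 = (-24 + 376*(-1/715)) + 3687970 = (-24 - 376/715) + 3687970 = -17536/715 + 3687970 = 2636881014/715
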